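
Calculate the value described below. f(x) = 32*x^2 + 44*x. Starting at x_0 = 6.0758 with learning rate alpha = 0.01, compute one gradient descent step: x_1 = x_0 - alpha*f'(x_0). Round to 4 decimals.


We compute the gradient at x_0 and apply the update.
f'(x) = 64*x + 44
f'(6.0758) = 64*6.0758 + 44 = 432.8512
x_1 = 6.0758 - 0.01*432.8512 = 1.7473


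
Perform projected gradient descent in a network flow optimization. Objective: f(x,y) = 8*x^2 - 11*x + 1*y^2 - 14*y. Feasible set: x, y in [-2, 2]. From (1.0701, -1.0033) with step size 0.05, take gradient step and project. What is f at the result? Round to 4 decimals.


Step 1: Compute gradient at (1.0701, -1.0033).
grad_x = 2*8*1.0701 - 11 = 6.1216
grad_y = 2*1*-1.0033 - 14 = -16.0066
Step 2: Gradient step.
x_raw = 1.0701 - 0.05*6.1216 = 0.764
y_raw = -1.0033 - 0.05*-16.0066 = -0.203
Step 3: Project onto [-2, 2].
x_proj = clip(0.764) = 0.764
y_proj = clip(-0.203) = -0.203
Step 4: Evaluate f.
f(0.764, -0.203) = -0.8516


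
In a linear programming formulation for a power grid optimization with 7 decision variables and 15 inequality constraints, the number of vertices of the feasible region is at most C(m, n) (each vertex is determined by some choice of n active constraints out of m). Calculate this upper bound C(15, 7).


Each vertex corresponds to some choice of n active constraints out of m, so the number of vertices is at most C(m, n) = m! / (n!(m-n)!).
m = 15, n = 7
Numerator: 15 * 14 * 13 * 12 * 11 * 10 * 9
Denominator: 7! = 5040
C(15, 7) = 6435


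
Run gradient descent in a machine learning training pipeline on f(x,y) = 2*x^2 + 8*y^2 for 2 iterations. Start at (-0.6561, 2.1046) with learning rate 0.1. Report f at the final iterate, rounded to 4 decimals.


Gradient descent on f(x,y) = 2*x^2 + 8*y^2.
Starting point: (-0.6561, 2.1046), alpha = 0.1
Step 1: grad_x = 2*2*-0.6561 = -2.6244, grad_y = 2*8*2.1046 = 33.6736
  x_1 = -0.6561 - 0.1*-2.6244 = -0.3937
  y_1 = 2.1046 - 0.1*33.6736 = -1.2628
Step 2: grad_x = 2*2*-0.3937 = -1.5746, grad_y = 2*8*-1.2628 = -20.2042
  x_2 = -0.3937 - 0.1*-1.5746 = -0.2362
  y_2 = -1.2628 - 0.1*-20.2042 = 0.7577
f(-0.2362, 0.7577) = 2*(-0.2362)^2 + 8*0.7577^2 = 4.7039


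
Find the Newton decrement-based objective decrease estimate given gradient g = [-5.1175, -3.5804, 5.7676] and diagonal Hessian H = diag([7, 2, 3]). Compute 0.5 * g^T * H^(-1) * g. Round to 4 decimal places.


Step 1: H is diagonal, so H^(-1) * g = [-0.7311, -1.7902, 1.9225].
Step 2: g^T H^(-1) g = sum_i g_i^2 / H_ii
  = (-5.1175)^2/7 + (-3.5804)^2/2 + (5.7676)^2/3
  = 3.7413 + 6.4096 + 11.0884 = 21.2393
Step 3: Objective decrease = 0.5 * g^T H^(-1) g = 10.6196


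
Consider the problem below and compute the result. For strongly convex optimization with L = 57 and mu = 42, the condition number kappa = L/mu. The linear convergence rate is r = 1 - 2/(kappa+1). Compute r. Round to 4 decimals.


Step 1: Compute the condition number.
kappa = L/mu = 57/42 = 1.3571
Step 2: Compute the convergence rate.
r = 1 - 2/(kappa + 1) = 1 - 2*mu/(L + mu) = (L - mu)/(L + mu) = 15/99 = 0.1515


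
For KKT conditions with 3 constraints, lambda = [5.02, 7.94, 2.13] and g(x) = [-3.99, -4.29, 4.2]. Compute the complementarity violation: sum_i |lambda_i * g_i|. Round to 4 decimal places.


KKT complementary slackness check:
lambda_1 * g_1 = 5.02 * -3.99 = -20.0298
lambda_2 * g_2 = 7.94 * -4.29 = -34.0626
lambda_3 * g_3 = 2.13 * 4.2 = 8.946
Total violation = 20.0298 + 34.0626 + 8.946 = 63.0384


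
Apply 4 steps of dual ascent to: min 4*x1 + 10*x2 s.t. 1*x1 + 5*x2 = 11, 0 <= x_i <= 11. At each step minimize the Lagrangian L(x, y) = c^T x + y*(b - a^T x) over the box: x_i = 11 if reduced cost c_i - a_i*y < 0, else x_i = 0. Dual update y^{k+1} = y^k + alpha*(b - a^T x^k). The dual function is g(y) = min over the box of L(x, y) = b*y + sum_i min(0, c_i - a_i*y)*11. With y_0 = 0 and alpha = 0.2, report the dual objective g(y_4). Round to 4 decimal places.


Dual ascent for LP: min 4*x1 + 10*x2, 1*x1 + 5*x2 = 11, 0 <= x_i <= 11
Step 1: y^k = 0.0, reduced costs: (4.0, 10.0)
  x^k = (0.0, 0.0), subgradient = b - a^T x = 11.0
  y^{k+1} = 0.0 + 0.2*11.0 = 2.2
Step 2: y^k = 2.2, reduced costs: (1.8, -1.0)
  x^k = (0.0, 11.0), subgradient = b - a^T x = -44.0
  y^{k+1} = 2.2 + 0.2*-44.0 = -6.6
Step 3: y^k = -6.6, reduced costs: (10.6, 43.0)
  x^k = (0.0, 0.0), subgradient = b - a^T x = 11.0
  y^{k+1} = -6.6 + 0.2*11.0 = -4.4
Step 4: y^k = -4.4, reduced costs: (8.4, 32.0)
  x^k = (0.0, 0.0), subgradient = b - a^T x = 11.0
  y^{k+1} = -4.4 + 0.2*11.0 = -2.2
Dual objective at y_4 = -2.2: reduced costs (6.2, 21.0), box minimizer x = (0.0, 0.0)
g(y_4) = b*y + (c1 - a1*y)*x1 + (c2 - a2*y)*x2 = 11*(-2.2) + 6.2*0.0 + 21.0*0.0 = -24.2 + 0.0 + 0.0 = -24.2


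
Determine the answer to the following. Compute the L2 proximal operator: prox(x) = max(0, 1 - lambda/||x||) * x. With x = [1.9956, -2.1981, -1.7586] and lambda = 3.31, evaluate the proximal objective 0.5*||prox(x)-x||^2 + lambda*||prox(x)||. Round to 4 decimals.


Step 1: Compute ||x||.
||x|| = 3.4506
Step 2: Compute scaling factor.
scale = max(0, 1 - 3.31/3.4506) = 0.0408
Step 3: prox(x) = [0.0813, -0.0896, -0.0717]
||prox(x)|| = 0.1406
Step 4: Proximal objective.
0.5*||prox-x||^2 = 5.4781
lambda*||prox|| = 0.4654
Total = 5.9435


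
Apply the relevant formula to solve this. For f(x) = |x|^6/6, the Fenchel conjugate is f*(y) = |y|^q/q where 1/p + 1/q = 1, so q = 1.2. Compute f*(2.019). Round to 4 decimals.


The conjugate exponent q satisfies 1/p + 1/q = 1.
p = 6, so q = 6/(6 - 1) = 1.2
|y|^q = 2.019^1.2 = 2.3236
f*(2.019) = 2.3236 / 1.2 = 1.9363


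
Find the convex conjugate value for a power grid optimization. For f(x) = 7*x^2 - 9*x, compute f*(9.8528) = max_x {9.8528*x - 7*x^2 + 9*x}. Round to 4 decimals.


f*(y) = sup_x {y*x - a*x^2 - b*x} = sup_x {(y-b)*x - a*x^2}
FOC: (y - b) - 2a*x = 0 => x* = (y - b)/(2a)
x* = (9.8528 + 9)/(2*7) = 1.3466
f*(9.8528) = (y-b)^2/(4a) = (9.8528 + 9)^2/(4*7)
= 355.4281/28 = 12.6939


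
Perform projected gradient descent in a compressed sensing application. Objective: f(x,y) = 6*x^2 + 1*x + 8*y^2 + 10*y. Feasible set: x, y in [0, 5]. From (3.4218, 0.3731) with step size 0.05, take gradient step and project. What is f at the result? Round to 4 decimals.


Step 1: Compute gradient at (3.4218, 0.3731).
grad_x = 2*6*3.4218 + 1 = 42.0616
grad_y = 2*8*0.3731 + 10 = 15.9696
Step 2: Gradient step.
x_raw = 3.4218 - 0.05*42.0616 = 1.3187
y_raw = 0.3731 - 0.05*15.9696 = -0.4254
Step 3: Project onto [0, 5].
x_proj = clip(1.3187) = 1.3187
y_proj = clip(-0.4254) = 0.0
Step 4: Evaluate f.
f(1.3187, 0.0) = 11.7529


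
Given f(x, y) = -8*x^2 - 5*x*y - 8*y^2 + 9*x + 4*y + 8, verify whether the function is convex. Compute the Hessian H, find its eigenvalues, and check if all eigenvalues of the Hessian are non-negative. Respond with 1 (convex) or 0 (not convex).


The Hessian of f(x,y) = -8*x^2 - 5*x*y - 8*y^2 + 9*x + 4*y + 8 is:
H = [[-16, -5], [-5, -16]]
Trace = -16 - 16 = -32
Determinant = -16*-16 - (-5)^2 = 231
Discriminant = (-32)^2 - 4*231 = 100.0
Eigenvalues: lambda_1 = -21.0, lambda_2 = -11.0
The function is not convex.

0


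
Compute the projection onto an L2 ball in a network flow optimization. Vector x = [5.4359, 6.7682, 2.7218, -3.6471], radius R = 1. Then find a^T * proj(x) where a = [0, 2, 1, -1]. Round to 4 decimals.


Step 1: Compute ||x|| (intermediates to 6 decimals).
||x|| = sqrt(5.4359^2 + 6.7682^2 + 2.7218^2 + (-3.6471)^2) = 9.801381
Step 2: Project.
Since ||x|| > R, scale = R/||x|| = 1/9.801381 = 0.102026, proj(x) = scale * x
proj(x) = [0.554603, 0.690532, 0.277694, -0.372099]
Step 3: Dot product.
a^T * proj(x) = 0*0.554603 + 2*0.690532 + 1*0.277694 - 1*(-0.372099) = 2.0309


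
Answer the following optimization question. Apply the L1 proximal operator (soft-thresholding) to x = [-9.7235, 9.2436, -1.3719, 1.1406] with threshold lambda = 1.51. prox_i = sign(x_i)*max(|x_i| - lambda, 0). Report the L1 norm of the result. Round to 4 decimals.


Soft-thresholding with lambda = 1.51:
prox(-9.7235) = sign(-9.7235)*max(|-9.7235| - 1.51, 0) = -8.2135
prox(9.2436) = sign(9.2436)*max(|9.2436| - 1.51, 0) = 7.7336
prox(-1.3719) = sign(-1.3719)*max(|-1.3719| - 1.51, 0) = 0.0
prox(1.1406) = sign(1.1406)*max(|1.1406| - 1.51, 0) = 0.0
prox(x) = [-8.2135, 7.7336, 0.0, 0.0]
||prox(x)||_1 = 8.2135 + 7.7336 + 0.0 + 0.0 = 15.9471


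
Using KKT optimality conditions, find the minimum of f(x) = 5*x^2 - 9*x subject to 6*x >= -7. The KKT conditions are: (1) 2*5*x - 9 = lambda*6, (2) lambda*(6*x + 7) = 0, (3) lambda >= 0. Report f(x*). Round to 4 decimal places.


Step 1: Try lambda = 0 (constraint inactive).
Stationarity: 2*5*x - 9 = 0
x* = 9/(2*5) = 0.9
Check constraint: 6*0.9 = 5.4 >= -7 -- satisfied.
Step 2: Compute optimal value.
f(x*) = 5*0.9^2 - 9*0.9 = -4.05


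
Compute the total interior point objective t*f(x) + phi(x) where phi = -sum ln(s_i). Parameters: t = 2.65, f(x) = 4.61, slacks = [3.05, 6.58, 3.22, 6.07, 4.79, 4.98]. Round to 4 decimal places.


Step 1: Compute log-barrier.
ln values: [1.1151, 1.884, 1.1694, 1.8034, 1.5665, 1.6054]
phi = -(1.1151 + 1.884 + 1.1694 + 1.8034 + 1.5665 + 1.6054) = -9.1439
Step 2: Compute augmented objective.
t*f(x) = 2.65*4.61 = 12.2165
Total = 12.2165 - 9.1439 = 3.0726


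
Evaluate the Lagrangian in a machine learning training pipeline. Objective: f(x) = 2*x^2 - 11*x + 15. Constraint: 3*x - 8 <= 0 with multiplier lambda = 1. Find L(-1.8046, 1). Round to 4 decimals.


Step 1: Evaluate f(x).
f(-1.8046) = 2*(-1.8046)^2 - 11*(-1.8046) + 15 = 41.3638
Step 2: Evaluate g(x).
g(-1.8046) = 3*-1.8046 - 8 = -13.4138
Step 3: Compute Lagrangian.
L = 41.3638 + 1*-13.4138 = 27.95


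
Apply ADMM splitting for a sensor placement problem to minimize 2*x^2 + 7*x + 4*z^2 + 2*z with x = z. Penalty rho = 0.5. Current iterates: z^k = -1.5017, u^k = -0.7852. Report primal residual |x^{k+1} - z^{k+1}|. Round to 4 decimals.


ADMM iteration with rho = 0.5, z^k = -1.5017, u^k = -0.7852
Step 1: x-update.
Minimize 2*x^2 + 7*x + (0.5/2)*(x + 1.5017 - 0.7852)^2
FOC: (2*2 + 0.5)*x = -7 + 0.5*(-1.5017 + 0.7852)
x^{k+1} = -1.6352
Step 2: z-update.
Minimize 4*z^2 + 2*z + (0.5/2)*(-1.6352 - z - 0.7852)^2
FOC: (2*4 + 0.5)*z = -2 + 0.5*(-1.6352 - 0.7852)
z^{k+1} = -0.3777
Step 3: u-update.
u^{k+1} = -0.7852 - 1.6352 + 0.3777 = -2.0427
Step 4: Primal residual = |-1.6352 + 0.3777| = 1.2575


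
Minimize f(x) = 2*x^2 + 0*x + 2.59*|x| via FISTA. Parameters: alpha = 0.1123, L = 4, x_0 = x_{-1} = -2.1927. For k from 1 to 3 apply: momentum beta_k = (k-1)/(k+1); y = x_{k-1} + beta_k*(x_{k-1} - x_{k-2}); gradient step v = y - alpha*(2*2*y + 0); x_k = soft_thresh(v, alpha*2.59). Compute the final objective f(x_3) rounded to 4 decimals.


FISTA on f(x) = 2*x^2 + 0*x + 2.59*|x|
L = 4, alpha = 0.1123
Iteration 1: beta = 0.0, y = -2.1927 + 0.0*(-2.1927 + 2.1927) = -2.1927
  grad(y) = -8.7708, v = y - alpha*grad = -1.2077
  prox(v) = soft_thresh(-1.2077, 0.2909) = -0.9169
Iteration 2: beta = 0.3333, y = -0.9169 + 0.3333*(-0.9169 + 2.1927) = -0.4916
  grad(y) = -1.9664, v = y - alpha*grad = -0.2708
  prox(v) = soft_thresh(-0.2708, 0.2909) = 0.0
Iteration 3: beta = 0.5, y = 0.0 + 0.5*(0.0 + 0.9169) = 0.4584
  grad(y) = 1.8338, v = y - alpha*grad = 0.2525
  prox(v) = soft_thresh(0.2525, 0.2909) = 0.0
f(x_3) = 2*0.0^2 + 0*0.0 + 2.59*|0.0| = 0.0


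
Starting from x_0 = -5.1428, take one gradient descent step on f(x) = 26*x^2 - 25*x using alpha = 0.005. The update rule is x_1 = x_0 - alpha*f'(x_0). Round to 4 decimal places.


We compute the gradient at x_0 and apply the update.
f'(x) = 52*x - 25
f'(-5.1428) = 52*-5.1428 - 25 = -292.4256
x_1 = -5.1428 - 0.005*-292.4256 = -3.6807


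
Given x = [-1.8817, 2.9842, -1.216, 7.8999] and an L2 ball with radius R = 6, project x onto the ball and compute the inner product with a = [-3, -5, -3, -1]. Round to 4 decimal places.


Step 1: Compute ||x|| (intermediates to 6 decimals).
||x|| = sqrt((-1.8817)^2 + 2.9842^2 + (-1.216)^2 + 7.8999^2) = 8.736894
Step 2: Project.
Since ||x|| > R, scale = R/||x|| = 6/8.736894 = 0.686743, proj(x) = scale * x
proj(x) = [-1.292244, 2.049378, -0.835079, 5.425201]
Step 3: Dot product.
a^T * proj(x) = -3*(-1.292244) - 5*2.049378 - 3*(-0.835079) - 1*5.425201 = -9.2901


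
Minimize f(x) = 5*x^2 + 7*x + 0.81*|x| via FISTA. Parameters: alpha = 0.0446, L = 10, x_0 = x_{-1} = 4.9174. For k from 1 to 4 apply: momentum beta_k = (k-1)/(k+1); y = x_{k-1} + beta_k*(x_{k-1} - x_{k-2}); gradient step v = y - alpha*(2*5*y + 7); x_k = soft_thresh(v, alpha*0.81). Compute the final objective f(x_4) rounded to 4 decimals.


FISTA on f(x) = 5*x^2 + 7*x + 0.81*|x|
L = 10, alpha = 0.0446
Iteration 1: beta = 0.0, y = 4.9174 + 0.0*(4.9174 - 4.9174) = 4.9174
  grad(y) = 56.174, v = y - alpha*grad = 2.412
  prox(v) = soft_thresh(2.412, 0.0361) = 2.3759
Iteration 2: beta = 0.3333, y = 2.3759 + 0.3333*(2.3759 - 4.9174) = 1.5288
  grad(y) = 22.2875, v = y - alpha*grad = 0.5347
  prox(v) = soft_thresh(0.5347, 0.0361) = 0.4986
Iteration 3: beta = 0.5, y = 0.4986 + 0.5*(0.4986 - 2.3759) = -0.4401
  grad(y) = 2.5995, v = y - alpha*grad = -0.556
  prox(v) = soft_thresh(-0.556, 0.0361) = -0.5199
Iteration 4: beta = 0.6, y = -0.5199 + 0.6*(-0.5199 - 0.4986) = -1.1309
  grad(y) = -4.3094, v = y - alpha*grad = -0.9387
  prox(v) = soft_thresh(-0.9387, 0.0361) = -0.9026
f(x_4) = 5*(-0.9026)^2 + 7*(-0.9026) + 0.81*|-0.9026| = -1.5136


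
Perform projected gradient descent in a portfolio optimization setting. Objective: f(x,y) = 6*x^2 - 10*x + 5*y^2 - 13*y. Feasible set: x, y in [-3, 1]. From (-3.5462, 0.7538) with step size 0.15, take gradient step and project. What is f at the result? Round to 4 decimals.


Step 1: Compute gradient at (-3.5462, 0.7538).
grad_x = 2*6*-3.5462 - 10 = -52.5544
grad_y = 2*5*0.7538 - 13 = -5.462
Step 2: Gradient step.
x_raw = -3.5462 - 0.15*-52.5544 = 4.337
y_raw = 0.7538 - 0.15*-5.462 = 1.5731
Step 3: Project onto [-3, 1].
x_proj = clip(4.337) = 1.0
y_proj = clip(1.5731) = 1.0
Step 4: Evaluate f.
f(1.0, 1.0) = -12.0


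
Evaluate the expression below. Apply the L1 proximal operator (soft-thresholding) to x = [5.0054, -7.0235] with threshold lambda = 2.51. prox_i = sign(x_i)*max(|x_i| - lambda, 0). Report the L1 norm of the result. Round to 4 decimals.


Soft-thresholding with lambda = 2.51:
prox(5.0054) = sign(5.0054)*max(|5.0054| - 2.51, 0) = 2.4954
prox(-7.0235) = sign(-7.0235)*max(|-7.0235| - 2.51, 0) = -4.5135
prox(x) = [2.4954, -4.5135]
||prox(x)||_1 = 2.4954 + 4.5135 = 7.0089


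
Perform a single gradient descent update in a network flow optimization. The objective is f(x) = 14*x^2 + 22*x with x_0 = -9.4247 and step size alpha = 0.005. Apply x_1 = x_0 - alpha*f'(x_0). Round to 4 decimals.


We compute the gradient at x_0 and apply the update.
f'(x) = 28*x + 22
f'(-9.4247) = 28*-9.4247 + 22 = -241.8916
x_1 = -9.4247 - 0.005*-241.8916 = -8.2152


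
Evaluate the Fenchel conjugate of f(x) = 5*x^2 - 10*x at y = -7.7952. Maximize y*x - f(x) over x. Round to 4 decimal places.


f*(y) = sup_x {y*x - a*x^2 - b*x} = sup_x {(y-b)*x - a*x^2}
FOC: (y - b) - 2a*x = 0 => x* = (y - b)/(2a)
x* = (-7.7952 + 10)/(2*5) = 0.2205
f*(-7.7952) = (y-b)^2/(4a) = (-7.7952 + 10)^2/(4*5)
= 4.8611/20 = 0.2431


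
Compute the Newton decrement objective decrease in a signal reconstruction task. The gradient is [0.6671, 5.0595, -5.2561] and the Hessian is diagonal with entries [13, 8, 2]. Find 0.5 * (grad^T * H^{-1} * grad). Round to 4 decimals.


Step 1: H is diagonal, so H^(-1) * g = [0.0513, 0.6324, -2.6281].
Step 2: g^T H^(-1) g = sum_i g_i^2 / H_ii
  = (0.6671)^2/13 + (5.0595)^2/8 + (-5.2561)^2/2
  = 0.0342 + 3.1998 + 13.8133 = 17.0473
Step 3: Objective decrease = 0.5 * g^T H^(-1) g = 8.5237


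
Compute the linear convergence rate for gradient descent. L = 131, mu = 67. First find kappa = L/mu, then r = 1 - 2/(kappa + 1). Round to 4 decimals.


Step 1: Compute the condition number.
kappa = L/mu = 131/67 = 1.9552
Step 2: Compute the convergence rate.
r = 1 - 2/(kappa + 1) = 1 - 2*mu/(L + mu) = (L - mu)/(L + mu) = 64/198 = 0.3232


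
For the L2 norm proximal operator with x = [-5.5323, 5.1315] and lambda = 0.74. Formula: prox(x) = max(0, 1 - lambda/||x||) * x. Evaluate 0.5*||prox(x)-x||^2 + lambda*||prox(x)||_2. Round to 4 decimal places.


Step 1: Compute ||x||.
||x|| = 7.5458
Step 2: Compute scaling factor.
scale = max(0, 1 - 0.74/7.5458) = 0.9019
Step 3: prox(x) = [-4.9898, 4.6283]
||prox(x)|| = 6.8058
Step 4: Proximal objective.
0.5*||prox-x||^2 = 0.2738
lambda*||prox|| = 5.0363
Total = 5.3101


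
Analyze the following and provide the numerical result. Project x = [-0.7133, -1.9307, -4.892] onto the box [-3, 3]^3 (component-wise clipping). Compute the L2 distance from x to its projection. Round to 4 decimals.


Project each component onto [-3, 3].
clip(-0.7133) = -0.7133, clip(-1.9307) = -1.9307, clip(-4.892) = -3.0
Projection = [-0.7133, -1.9307, -3.0]
Squared diffs: [0.0, 0.0, 3.5797]
Distance = sqrt(3.5797) = 1.892


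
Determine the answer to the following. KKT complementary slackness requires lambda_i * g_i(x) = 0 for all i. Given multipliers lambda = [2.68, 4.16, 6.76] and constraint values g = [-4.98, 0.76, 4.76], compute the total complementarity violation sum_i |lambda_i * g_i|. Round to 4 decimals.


KKT complementary slackness check:
lambda_1 * g_1 = 2.68 * -4.98 = -13.3464
lambda_2 * g_2 = 4.16 * 0.76 = 3.1616
lambda_3 * g_3 = 6.76 * 4.76 = 32.1776
Total violation = 13.3464 + 3.1616 + 32.1776 = 48.6856


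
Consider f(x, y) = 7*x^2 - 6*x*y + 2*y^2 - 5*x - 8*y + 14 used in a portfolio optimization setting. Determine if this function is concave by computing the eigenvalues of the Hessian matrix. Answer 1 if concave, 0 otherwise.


The Hessian of f(x,y) = 7*x^2 - 6*x*y + 2*y^2 - 5*x - 8*y + 14 is:
H = [[14, -6], [-6, 4]]
Trace = 14 + 4 = 18
Determinant = 14*4 - (-6)^2 = 20
Discriminant = (18)^2 - 4*20 = 244.0
Eigenvalues: lambda_1 = 1.1898, lambda_2 = 16.8102
The function is not concave.

0


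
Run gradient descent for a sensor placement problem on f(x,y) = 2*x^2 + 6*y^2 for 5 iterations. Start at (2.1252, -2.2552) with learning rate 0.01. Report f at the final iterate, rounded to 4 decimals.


Gradient descent on f(x,y) = 2*x^2 + 6*y^2.
Starting point: (2.1252, -2.2552), alpha = 0.01
Step 1: grad_x = 2*2*2.1252 = 8.5008, grad_y = 2*6*-2.2552 = -27.0624
  x_1 = 2.1252 - 0.01*8.5008 = 2.0402
  y_1 = -2.2552 - 0.01*-27.0624 = -1.9846
Step 2: grad_x = 2*2*2.0402 = 8.1608, grad_y = 2*6*-1.9846 = -23.8149
  x_2 = 2.0402 - 0.01*8.1608 = 1.9586
  y_2 = -1.9846 - 0.01*-23.8149 = -1.7464
Step 3: grad_x = 2*2*1.9586 = 7.8343, grad_y = 2*6*-1.7464 = -20.9571
  x_3 = 1.9586 - 0.01*7.8343 = 1.8802
  y_3 = -1.7464 - 0.01*-20.9571 = -1.5369
Step 4: grad_x = 2*2*1.8802 = 7.521, grad_y = 2*6*-1.5369 = -18.4423
  x_4 = 1.8802 - 0.01*7.521 = 1.805
  y_4 = -1.5369 - 0.01*-18.4423 = -1.3524
Step 5: grad_x = 2*2*1.805 = 7.2201, grad_y = 2*6*-1.3524 = -16.2292
  x_5 = 1.805 - 0.01*7.2201 = 1.7328
  y_5 = -1.3524 - 0.01*-16.2292 = -1.1901
f(1.7328, -1.1901) = 2*1.7328^2 + 6*(-1.1901)^2 = 14.504


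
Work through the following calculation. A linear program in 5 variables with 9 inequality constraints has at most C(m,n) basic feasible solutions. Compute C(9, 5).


Each vertex corresponds to some choice of n active constraints out of m, so the number of vertices is at most C(m, n) = m! / (n!(m-n)!).
m = 9, n = 5
Numerator: 9 * 8 * 7 * 6 * 5
Denominator: 5! = 120
C(9, 5) = 126


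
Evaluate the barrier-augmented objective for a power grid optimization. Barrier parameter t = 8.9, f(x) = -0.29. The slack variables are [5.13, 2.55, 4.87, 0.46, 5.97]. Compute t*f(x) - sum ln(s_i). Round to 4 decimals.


Step 1: Compute log-barrier.
ln values: [1.6351, 0.9361, 1.5831, -0.7765, 1.7867]
phi = -(1.6351 + 0.9361 + 1.5831 - 0.7765 + 1.7867) = -5.1645
Step 2: Compute augmented objective.
t*f(x) = 8.9*-0.29 = -2.581
Total = -2.581 - 5.1645 = -7.7455


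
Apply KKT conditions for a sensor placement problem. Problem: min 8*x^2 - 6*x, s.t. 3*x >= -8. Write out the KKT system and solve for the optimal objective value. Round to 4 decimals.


Step 1: Try lambda = 0 (constraint inactive).
Stationarity: 2*8*x - 6 = 0
x* = 6/(2*8) = 0.375
Check constraint: 3*0.375 = 1.125 >= -8 -- satisfied.
Step 2: Compute optimal value.
f(x*) = 8*0.375^2 - 6*0.375 = -1.125


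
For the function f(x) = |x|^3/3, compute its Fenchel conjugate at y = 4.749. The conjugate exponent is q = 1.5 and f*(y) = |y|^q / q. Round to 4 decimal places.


The conjugate exponent q satisfies 1/p + 1/q = 1.
p = 3, so q = 3/(3 - 1) = 1.5
|y|^q = 4.749^1.5 = 10.3491
f*(4.749) = 10.3491 / 1.5 = 6.8994


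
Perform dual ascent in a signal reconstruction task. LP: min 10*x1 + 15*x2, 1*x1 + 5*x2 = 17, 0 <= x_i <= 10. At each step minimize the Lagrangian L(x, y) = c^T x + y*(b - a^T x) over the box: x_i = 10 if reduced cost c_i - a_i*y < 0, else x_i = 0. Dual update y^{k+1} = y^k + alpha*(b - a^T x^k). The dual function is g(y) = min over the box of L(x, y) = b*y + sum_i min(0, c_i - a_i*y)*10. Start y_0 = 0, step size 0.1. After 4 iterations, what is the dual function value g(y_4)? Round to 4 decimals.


Dual ascent for LP: min 10*x1 + 15*x2, 1*x1 + 5*x2 = 17, 0 <= x_i <= 10
Step 1: y^k = 0.0, reduced costs: (10.0, 15.0)
  x^k = (0.0, 0.0), subgradient = b - a^T x = 17.0
  y^{k+1} = 0.0 + 0.1*17.0 = 1.7
Step 2: y^k = 1.7, reduced costs: (8.3, 6.5)
  x^k = (0.0, 0.0), subgradient = b - a^T x = 17.0
  y^{k+1} = 1.7 + 0.1*17.0 = 3.4
Step 3: y^k = 3.4, reduced costs: (6.6, -2.0)
  x^k = (0.0, 10.0), subgradient = b - a^T x = -33.0
  y^{k+1} = 3.4 + 0.1*-33.0 = 0.1
Step 4: y^k = 0.1, reduced costs: (9.9, 14.5)
  x^k = (0.0, 0.0), subgradient = b - a^T x = 17.0
  y^{k+1} = 0.1 + 0.1*17.0 = 1.8
Dual objective at y_4 = 1.8: reduced costs (8.2, 6.0), box minimizer x = (0.0, 0.0)
g(y_4) = b*y + (c1 - a1*y)*x1 + (c2 - a2*y)*x2 = 17*1.8 + 8.2*0.0 + 6.0*0.0 = 30.6 + 0.0 + 0.0 = 30.6


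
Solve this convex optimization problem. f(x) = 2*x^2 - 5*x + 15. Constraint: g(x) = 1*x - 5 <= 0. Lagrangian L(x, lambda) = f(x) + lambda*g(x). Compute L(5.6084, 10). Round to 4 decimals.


Step 1: Evaluate f(x).
f(5.6084) = 2*5.6084^2 - 5*5.6084 + 15 = 49.8663
Step 2: Evaluate g(x).
g(5.6084) = 1*5.6084 - 5 = 0.6084
Step 3: Compute Lagrangian.
L = 49.8663 + 10*0.6084 = 55.9503


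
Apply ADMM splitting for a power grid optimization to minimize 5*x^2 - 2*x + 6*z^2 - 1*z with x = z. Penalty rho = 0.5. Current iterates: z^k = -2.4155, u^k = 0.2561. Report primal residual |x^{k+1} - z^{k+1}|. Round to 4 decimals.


ADMM iteration with rho = 0.5, z^k = -2.4155, u^k = 0.2561
Step 1: x-update.
Minimize 5*x^2 - 2*x + (0.5/2)*(x + 2.4155 + 0.2561)^2
FOC: (2*5 + 0.5)*x = 2 + 0.5*(-2.4155 - 0.2561)
x^{k+1} = 0.0633
Step 2: z-update.
Minimize 6*z^2 - 1*z + (0.5/2)*(0.0633 - z + 0.2561)^2
FOC: (2*6 + 0.5)*z = 1 + 0.5*(0.0633 + 0.2561)
z^{k+1} = 0.0928
Step 3: u-update.
u^{k+1} = 0.2561 + 0.0633 - 0.0928 = 0.2266
Step 4: Primal residual = |0.0633 - 0.0928| = 0.0295


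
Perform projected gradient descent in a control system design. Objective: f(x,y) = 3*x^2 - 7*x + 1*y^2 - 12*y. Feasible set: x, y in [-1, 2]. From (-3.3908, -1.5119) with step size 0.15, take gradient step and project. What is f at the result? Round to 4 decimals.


Step 1: Compute gradient at (-3.3908, -1.5119).
grad_x = 2*3*-3.3908 - 7 = -27.3448
grad_y = 2*1*-1.5119 - 12 = -15.0238
Step 2: Gradient step.
x_raw = -3.3908 - 0.15*-27.3448 = 0.7109
y_raw = -1.5119 - 0.15*-15.0238 = 0.7417
Step 3: Project onto [-1, 2].
x_proj = clip(0.7109) = 0.7109
y_proj = clip(0.7417) = 0.7417
Step 4: Evaluate f.
f(0.7109, 0.7417) = -11.8102


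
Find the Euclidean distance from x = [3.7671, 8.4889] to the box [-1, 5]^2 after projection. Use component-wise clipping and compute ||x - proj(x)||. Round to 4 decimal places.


Project each component onto [-1, 5].
clip(3.7671) = 3.7671, clip(8.4889) = 5.0
Projection = [3.7671, 5.0]
Squared diffs: [0.0, 12.1724]
Distance = sqrt(12.1724) = 3.4889


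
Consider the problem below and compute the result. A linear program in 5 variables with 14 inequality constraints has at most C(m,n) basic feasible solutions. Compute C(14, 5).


Each vertex corresponds to some choice of n active constraints out of m, so the number of vertices is at most C(m, n) = m! / (n!(m-n)!).
m = 14, n = 5
Numerator: 14 * 13 * 12 * 11 * 10
Denominator: 5! = 120
C(14, 5) = 2002


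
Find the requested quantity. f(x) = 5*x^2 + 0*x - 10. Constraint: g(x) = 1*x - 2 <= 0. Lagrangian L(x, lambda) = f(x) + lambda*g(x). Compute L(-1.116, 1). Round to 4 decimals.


Step 1: Evaluate f(x).
f(-1.116) = 5*(-1.116)^2 + 0*(-1.116) - 10 = -3.7727
Step 2: Evaluate g(x).
g(-1.116) = 1*-1.116 - 2 = -3.116
Step 3: Compute Lagrangian.
L = -3.7727 + 1*-3.116 = -6.8887


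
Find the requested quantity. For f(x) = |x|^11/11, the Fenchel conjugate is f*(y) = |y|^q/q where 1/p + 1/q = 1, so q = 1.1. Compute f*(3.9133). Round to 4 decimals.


The conjugate exponent q satisfies 1/p + 1/q = 1.
p = 11, so q = 11/(11 - 1) = 1.1
|y|^q = 3.9133^1.1 = 4.4854
f*(3.9133) = 4.4854 / 1.1 = 4.0776


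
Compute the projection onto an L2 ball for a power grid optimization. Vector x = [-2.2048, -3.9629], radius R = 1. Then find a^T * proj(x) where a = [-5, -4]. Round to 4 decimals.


Step 1: Compute ||x|| (intermediates to 6 decimals).
||x|| = sqrt((-2.2048)^2 + (-3.9629)^2) = 4.534944
Step 2: Project.
Since ||x|| > R, scale = R/||x|| = 1/4.534944 = 0.22051, proj(x) = scale * x
proj(x) = [-0.48618, -0.873859]
Step 3: Dot product.
a^T * proj(x) = -5*(-0.48618) - 4*(-0.873859) = 5.9263


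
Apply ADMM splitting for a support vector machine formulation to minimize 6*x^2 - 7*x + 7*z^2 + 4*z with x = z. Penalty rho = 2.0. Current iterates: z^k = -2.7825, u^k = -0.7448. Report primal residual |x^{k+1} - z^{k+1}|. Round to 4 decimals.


ADMM iteration with rho = 2.0, z^k = -2.7825, u^k = -0.7448
Step 1: x-update.
Minimize 6*x^2 - 7*x + (2.0/2)*(x + 2.7825 - 0.7448)^2
FOC: (2*6 + 2.0)*x = 7 + 2.0*(-2.7825 + 0.7448)
x^{k+1} = 0.2089
Step 2: z-update.
Minimize 7*z^2 + 4*z + (2.0/2)*(0.2089 - z - 0.7448)^2
FOC: (2*7 + 2.0)*z = -4 + 2.0*(0.2089 - 0.7448)
z^{k+1} = -0.317
Step 3: u-update.
u^{k+1} = -0.7448 + 0.2089 + 0.317 = -0.2189
Step 4: Primal residual = |0.2089 + 0.317| = 0.5259


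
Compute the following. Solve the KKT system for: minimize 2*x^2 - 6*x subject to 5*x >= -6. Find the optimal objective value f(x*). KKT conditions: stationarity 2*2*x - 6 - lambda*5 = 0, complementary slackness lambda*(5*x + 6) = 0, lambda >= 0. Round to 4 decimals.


Step 1: Try lambda = 0 (constraint inactive).
Stationarity: 2*2*x - 6 = 0
x* = 6/(2*2) = 1.5
Check constraint: 5*1.5 = 7.5 >= -6 -- satisfied.
Step 2: Compute optimal value.
f(x*) = 2*1.5^2 - 6*1.5 = -4.5


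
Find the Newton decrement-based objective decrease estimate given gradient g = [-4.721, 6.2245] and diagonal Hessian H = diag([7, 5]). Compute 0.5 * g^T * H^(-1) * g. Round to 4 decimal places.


Step 1: H is diagonal, so H^(-1) * g = [-0.6744, 1.2449].
Step 2: g^T H^(-1) g = sum_i g_i^2 / H_ii
  = (-4.721)^2/7 + (6.2245)^2/5
  = 3.184 + 7.7489 = 10.9329
Step 3: Objective decrease = 0.5 * g^T H^(-1) g = 5.4664


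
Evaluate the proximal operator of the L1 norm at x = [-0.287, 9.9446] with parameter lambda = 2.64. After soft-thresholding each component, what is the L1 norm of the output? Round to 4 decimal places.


Soft-thresholding with lambda = 2.64:
prox(-0.287) = sign(-0.287)*max(|-0.287| - 2.64, 0) = 0.0
prox(9.9446) = sign(9.9446)*max(|9.9446| - 2.64, 0) = 7.3046
prox(x) = [0.0, 7.3046]
||prox(x)||_1 = 0.0 + 7.3046 = 7.3046


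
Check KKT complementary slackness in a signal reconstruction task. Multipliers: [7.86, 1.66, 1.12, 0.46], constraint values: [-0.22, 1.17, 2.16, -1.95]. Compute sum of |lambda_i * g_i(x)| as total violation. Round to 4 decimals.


KKT complementary slackness check:
lambda_1 * g_1 = 7.86 * -0.22 = -1.7292
lambda_2 * g_2 = 1.66 * 1.17 = 1.9422
lambda_3 * g_3 = 1.12 * 2.16 = 2.4192
lambda_4 * g_4 = 0.46 * -1.95 = -0.897
Total violation = 1.7292 + 1.9422 + 2.4192 + 0.897 = 6.9876


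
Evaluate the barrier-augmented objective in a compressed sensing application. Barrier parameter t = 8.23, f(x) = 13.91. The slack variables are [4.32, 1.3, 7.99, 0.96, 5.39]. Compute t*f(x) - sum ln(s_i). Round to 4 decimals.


Step 1: Compute log-barrier.
ln values: [1.4633, 0.2624, 2.0782, -0.0408, 1.6845]
phi = -(1.4633 + 0.2624 + 2.0782 - 0.0408 + 1.6845) = -5.4475
Step 2: Compute augmented objective.
t*f(x) = 8.23*13.91 = 114.4793
Total = 114.4793 - 5.4475 = 109.0318


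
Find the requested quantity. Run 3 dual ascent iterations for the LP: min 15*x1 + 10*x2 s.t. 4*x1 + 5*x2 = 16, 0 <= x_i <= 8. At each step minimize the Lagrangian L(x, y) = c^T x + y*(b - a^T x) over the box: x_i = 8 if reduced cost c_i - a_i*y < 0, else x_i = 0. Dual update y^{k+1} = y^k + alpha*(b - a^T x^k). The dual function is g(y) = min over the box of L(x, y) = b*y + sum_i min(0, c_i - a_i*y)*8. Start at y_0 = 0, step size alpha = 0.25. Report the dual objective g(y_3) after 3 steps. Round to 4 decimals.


Dual ascent for LP: min 15*x1 + 10*x2, 4*x1 + 5*x2 = 16, 0 <= x_i <= 8
Step 1: y^k = 0.0, reduced costs: (15.0, 10.0)
  x^k = (0.0, 0.0), subgradient = b - a^T x = 16.0
  y^{k+1} = 0.0 + 0.25*16.0 = 4.0
Step 2: y^k = 4.0, reduced costs: (-1.0, -10.0)
  x^k = (8.0, 8.0), subgradient = b - a^T x = -56.0
  y^{k+1} = 4.0 + 0.25*-56.0 = -10.0
Step 3: y^k = -10.0, reduced costs: (55.0, 60.0)
  x^k = (0.0, 0.0), subgradient = b - a^T x = 16.0
  y^{k+1} = -10.0 + 0.25*16.0 = -6.0
Dual objective at y_3 = -6.0: reduced costs (39.0, 40.0), box minimizer x = (0.0, 0.0)
g(y_3) = b*y + (c1 - a1*y)*x1 + (c2 - a2*y)*x2 = 16*(-6.0) + 39.0*0.0 + 40.0*0.0 = -96.0 + 0.0 + 0.0 = -96.0


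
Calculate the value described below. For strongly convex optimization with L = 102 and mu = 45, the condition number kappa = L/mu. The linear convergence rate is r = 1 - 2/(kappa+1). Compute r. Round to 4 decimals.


Step 1: Compute the condition number.
kappa = L/mu = 102/45 = 2.2667
Step 2: Compute the convergence rate.
r = 1 - 2/(kappa + 1) = 1 - 2*mu/(L + mu) = (L - mu)/(L + mu) = 57/147 = 0.3878


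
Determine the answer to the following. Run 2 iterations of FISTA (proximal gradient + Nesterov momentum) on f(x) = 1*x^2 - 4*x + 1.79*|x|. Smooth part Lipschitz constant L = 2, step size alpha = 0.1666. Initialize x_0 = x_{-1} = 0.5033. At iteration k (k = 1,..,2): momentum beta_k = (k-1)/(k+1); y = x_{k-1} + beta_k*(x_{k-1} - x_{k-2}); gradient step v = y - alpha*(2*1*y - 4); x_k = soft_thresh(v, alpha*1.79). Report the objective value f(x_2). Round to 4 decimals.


FISTA on f(x) = 1*x^2 - 4*x + 1.79*|x|
L = 2, alpha = 0.1666
Iteration 1: beta = 0.0, y = 0.5033 + 0.0*(0.5033 - 0.5033) = 0.5033
  grad(y) = -2.9934, v = y - alpha*grad = 1.002
  prox(v) = soft_thresh(1.002, 0.2982) = 0.7038
Iteration 2: beta = 0.3333, y = 0.7038 + 0.3333*(0.7038 - 0.5033) = 0.7706
  grad(y) = -2.4588, v = y - alpha*grad = 1.1802
  prox(v) = soft_thresh(1.1802, 0.2982) = 0.882
f(x_2) = 1*0.882^2 - 4*0.882 + 1.79*|0.882| = -1.1713


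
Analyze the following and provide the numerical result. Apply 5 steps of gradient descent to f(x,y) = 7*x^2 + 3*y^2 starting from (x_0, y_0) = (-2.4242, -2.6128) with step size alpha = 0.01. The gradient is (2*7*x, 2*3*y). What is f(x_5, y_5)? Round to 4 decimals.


Gradient descent on f(x,y) = 7*x^2 + 3*y^2.
Starting point: (-2.4242, -2.6128), alpha = 0.01
Step 1: grad_x = 2*7*-2.4242 = -33.9388, grad_y = 2*3*-2.6128 = -15.6768
  x_1 = -2.4242 - 0.01*-33.9388 = -2.0848
  y_1 = -2.6128 - 0.01*-15.6768 = -2.456
Step 2: grad_x = 2*7*-2.0848 = -29.1874, grad_y = 2*3*-2.456 = -14.7362
  x_2 = -2.0848 - 0.01*-29.1874 = -1.7929
  y_2 = -2.456 - 0.01*-14.7362 = -2.3087
Step 3: grad_x = 2*7*-1.7929 = -25.1011, grad_y = 2*3*-2.3087 = -13.852
  x_3 = -1.7929 - 0.01*-25.1011 = -1.5419
  y_3 = -2.3087 - 0.01*-13.852 = -2.1701
Step 4: grad_x = 2*7*-1.5419 = -21.587, grad_y = 2*3*-2.1701 = -13.0209
  x_4 = -1.5419 - 0.01*-21.587 = -1.3261
  y_4 = -2.1701 - 0.01*-13.0209 = -2.0399
Step 5: grad_x = 2*7*-1.3261 = -18.5648, grad_y = 2*3*-2.0399 = -12.2396
  x_5 = -1.3261 - 0.01*-18.5648 = -1.1404
  y_5 = -2.0399 - 0.01*-12.2396 = -1.9175
f(-1.1404, -1.9175) = 7*(-1.1404)^2 + 3*(-1.9175)^2 = 20.1347


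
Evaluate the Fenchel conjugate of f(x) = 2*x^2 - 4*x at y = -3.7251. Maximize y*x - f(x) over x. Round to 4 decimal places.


f*(y) = sup_x {y*x - a*x^2 - b*x} = sup_x {(y-b)*x - a*x^2}
FOC: (y - b) - 2a*x = 0 => x* = (y - b)/(2a)
x* = (-3.7251 + 4)/(2*2) = 0.0687
f*(-3.7251) = (y-b)^2/(4a) = (-3.7251 + 4)^2/(4*2)
= 0.0756/8 = 0.0094


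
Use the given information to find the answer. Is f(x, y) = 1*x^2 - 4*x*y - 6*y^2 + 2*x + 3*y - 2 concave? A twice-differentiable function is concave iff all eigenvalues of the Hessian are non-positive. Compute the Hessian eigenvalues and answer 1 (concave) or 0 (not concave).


The Hessian of f(x,y) = 1*x^2 - 4*x*y - 6*y^2 + 2*x + 3*y - 2 is:
H = [[2, -4], [-4, -12]]
Trace = 2 - 12 = -10
Determinant = 2*-12 - (-4)^2 = -40
Discriminant = (-10)^2 - 4*-40 = 260.0
Eigenvalues: lambda_1 = -13.0623, lambda_2 = 3.0623
The function is not concave.

0


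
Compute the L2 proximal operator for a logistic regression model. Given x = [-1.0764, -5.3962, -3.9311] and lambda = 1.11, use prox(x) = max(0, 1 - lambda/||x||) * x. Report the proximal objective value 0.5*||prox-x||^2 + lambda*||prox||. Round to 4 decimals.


Step 1: Compute ||x||.
||x|| = 6.7625
Step 2: Compute scaling factor.
scale = max(0, 1 - 1.11/6.7625) = 0.8359
Step 3: prox(x) = [-0.8997, -4.5105, -3.2858]
||prox(x)|| = 5.6525
Step 4: Proximal objective.
0.5*||prox-x||^2 = 0.6161
lambda*||prox|| = 6.2743
Total = 6.8903


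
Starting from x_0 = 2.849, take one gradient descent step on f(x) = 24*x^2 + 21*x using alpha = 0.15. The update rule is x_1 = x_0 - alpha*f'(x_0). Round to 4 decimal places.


We compute the gradient at x_0 and apply the update.
f'(x) = 48*x + 21
f'(2.849) = 48*2.849 + 21 = 157.752
x_1 = 2.849 - 0.15*157.752 = -20.8138


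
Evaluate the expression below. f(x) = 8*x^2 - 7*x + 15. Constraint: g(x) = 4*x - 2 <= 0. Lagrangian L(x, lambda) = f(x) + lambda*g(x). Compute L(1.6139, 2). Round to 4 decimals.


Step 1: Evaluate f(x).
f(1.6139) = 8*1.6139^2 - 7*1.6139 + 15 = 24.5401
Step 2: Evaluate g(x).
g(1.6139) = 4*1.6139 - 2 = 4.4556
Step 3: Compute Lagrangian.
L = 24.5401 + 2*4.4556 = 33.4513


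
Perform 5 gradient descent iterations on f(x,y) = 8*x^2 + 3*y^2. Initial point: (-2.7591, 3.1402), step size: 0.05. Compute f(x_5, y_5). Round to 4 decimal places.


Gradient descent on f(x,y) = 8*x^2 + 3*y^2.
Starting point: (-2.7591, 3.1402), alpha = 0.05
Step 1: grad_x = 2*8*-2.7591 = -44.1456, grad_y = 2*3*3.1402 = 18.8412
  x_1 = -2.7591 - 0.05*-44.1456 = -0.5518
  y_1 = 3.1402 - 0.05*18.8412 = 2.1981
Step 2: grad_x = 2*8*-0.5518 = -8.8291, grad_y = 2*3*2.1981 = 13.1888
  x_2 = -0.5518 - 0.05*-8.8291 = -0.1104
  y_2 = 2.1981 - 0.05*13.1888 = 1.5387
Step 3: grad_x = 2*8*-0.1104 = -1.7658, grad_y = 2*3*1.5387 = 9.2322
  x_3 = -0.1104 - 0.05*-1.7658 = -0.0221
  y_3 = 1.5387 - 0.05*9.2322 = 1.0771
Step 4: grad_x = 2*8*-0.0221 = -0.3532, grad_y = 2*3*1.0771 = 6.4625
  x_4 = -0.0221 - 0.05*-0.3532 = -0.0044
  y_4 = 1.0771 - 0.05*6.4625 = 0.754
Step 5: grad_x = 2*8*-0.0044 = -0.0706, grad_y = 2*3*0.754 = 4.5238
  x_5 = -0.0044 - 0.05*-0.0706 = -0.0009
  y_5 = 0.754 - 0.05*4.5238 = 0.5278
f(-0.0009, 0.5278) = 8*(-0.0009)^2 + 3*0.5278^2 = 0.8356


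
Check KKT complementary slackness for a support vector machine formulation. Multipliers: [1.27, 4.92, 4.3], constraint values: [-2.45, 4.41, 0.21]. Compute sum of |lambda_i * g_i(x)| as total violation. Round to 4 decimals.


KKT complementary slackness check:
lambda_1 * g_1 = 1.27 * -2.45 = -3.1115
lambda_2 * g_2 = 4.92 * 4.41 = 21.6972
lambda_3 * g_3 = 4.3 * 0.21 = 0.903
Total violation = 3.1115 + 21.6972 + 0.903 = 25.7117


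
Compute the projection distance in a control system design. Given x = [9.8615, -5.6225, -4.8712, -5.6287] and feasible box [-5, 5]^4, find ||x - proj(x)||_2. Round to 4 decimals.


Project each component onto [-5, 5].
clip(9.8615) = 5.0, clip(-5.6225) = -5.0, clip(-4.8712) = -4.8712, clip(-5.6287) = -5.0
Projection = [5.0, -5.0, -4.8712, -5.0]
Squared diffs: [23.6342, 0.3875, 0.0, 0.3953]
Distance = sqrt(24.417) = 4.9414


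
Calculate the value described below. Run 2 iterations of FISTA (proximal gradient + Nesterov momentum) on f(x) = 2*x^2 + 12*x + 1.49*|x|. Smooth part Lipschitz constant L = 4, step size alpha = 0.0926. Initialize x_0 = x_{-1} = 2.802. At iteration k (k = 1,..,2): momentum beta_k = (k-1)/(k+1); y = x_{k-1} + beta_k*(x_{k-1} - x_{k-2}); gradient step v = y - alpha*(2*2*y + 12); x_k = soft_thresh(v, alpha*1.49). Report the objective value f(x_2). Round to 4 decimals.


FISTA on f(x) = 2*x^2 + 12*x + 1.49*|x|
L = 4, alpha = 0.0926
Iteration 1: beta = 0.0, y = 2.802 + 0.0*(2.802 - 2.802) = 2.802
  grad(y) = 23.208, v = y - alpha*grad = 0.6529
  prox(v) = soft_thresh(0.6529, 0.138) = 0.515
Iteration 2: beta = 0.3333, y = 0.515 + 0.3333*(0.515 - 2.802) = -0.2474
  grad(y) = 11.0105, v = y - alpha*grad = -1.267
  prox(v) = soft_thresh(-1.267, 0.138) = -1.129
f(x_2) = 2*(-1.129)^2 + 12*(-1.129) + 1.49*|-1.129| = -9.3164


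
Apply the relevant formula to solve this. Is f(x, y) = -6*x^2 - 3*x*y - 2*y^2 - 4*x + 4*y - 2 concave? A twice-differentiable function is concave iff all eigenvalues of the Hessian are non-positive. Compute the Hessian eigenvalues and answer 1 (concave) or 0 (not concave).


The Hessian of f(x,y) = -6*x^2 - 3*x*y - 2*y^2 - 4*x + 4*y - 2 is:
H = [[-12, -3], [-3, -4]]
Trace = -12 - 4 = -16
Determinant = -12*-4 - (-3)^2 = 39
Discriminant = (-16)^2 - 4*39 = 100.0
Eigenvalues: lambda_1 = -13.0, lambda_2 = -3.0
The function is concave.

1


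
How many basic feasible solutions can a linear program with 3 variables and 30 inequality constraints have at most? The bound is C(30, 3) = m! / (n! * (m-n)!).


Each vertex corresponds to some choice of n active constraints out of m, so the number of vertices is at most C(m, n) = m! / (n!(m-n)!).
m = 30, n = 3
Numerator: 30 * 29 * 28
Denominator: 3! = 6
C(30, 3) = 4060


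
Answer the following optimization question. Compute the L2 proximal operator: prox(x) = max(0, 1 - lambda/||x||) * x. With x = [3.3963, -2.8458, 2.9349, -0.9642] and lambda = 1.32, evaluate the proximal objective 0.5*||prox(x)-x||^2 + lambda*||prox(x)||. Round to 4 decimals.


Step 1: Compute ||x||.
||x|| = 5.4016
Step 2: Compute scaling factor.
scale = max(0, 1 - 1.32/5.4016) = 0.7556
Step 3: prox(x) = [2.5663, -2.1504, 2.2177, -0.7286]
||prox(x)|| = 4.0816
Step 4: Proximal objective.
0.5*||prox-x||^2 = 0.8712
lambda*||prox|| = 5.3877
Total = 6.2588


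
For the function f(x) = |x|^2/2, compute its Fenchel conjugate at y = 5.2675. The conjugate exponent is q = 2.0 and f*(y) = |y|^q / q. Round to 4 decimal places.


The conjugate exponent q satisfies 1/p + 1/q = 1.
p = 2, so q = 2/(2 - 1) = 2.0
|y|^q = 5.2675^2.0 = 27.7466
f*(5.2675) = 27.7466 / 2.0 = 13.8733


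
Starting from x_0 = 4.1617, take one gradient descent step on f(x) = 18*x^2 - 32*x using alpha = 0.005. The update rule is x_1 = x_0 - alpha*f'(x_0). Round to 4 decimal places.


We compute the gradient at x_0 and apply the update.
f'(x) = 36*x - 32
f'(4.1617) = 36*4.1617 - 32 = 117.8212
x_1 = 4.1617 - 0.005*117.8212 = 3.5726


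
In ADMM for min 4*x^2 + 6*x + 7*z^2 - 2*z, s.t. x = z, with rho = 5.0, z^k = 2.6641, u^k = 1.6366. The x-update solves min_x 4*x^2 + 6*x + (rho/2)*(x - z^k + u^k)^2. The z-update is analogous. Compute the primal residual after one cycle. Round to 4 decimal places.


ADMM iteration with rho = 5.0, z^k = 2.6641, u^k = 1.6366
Step 1: x-update.
Minimize 4*x^2 + 6*x + (5.0/2)*(x - 2.6641 + 1.6366)^2
FOC: (2*4 + 5.0)*x = -6 + 5.0*(2.6641 - 1.6366)
x^{k+1} = -0.0663
Step 2: z-update.
Minimize 7*z^2 - 2*z + (5.0/2)*(-0.0663 - z + 1.6366)^2
FOC: (2*7 + 5.0)*z = 2 + 5.0*(-0.0663 + 1.6366)
z^{k+1} = 0.5185
Step 3: u-update.
u^{k+1} = 1.6366 - 0.0663 - 0.5185 = 1.0518
Step 4: Primal residual = |-0.0663 - 0.5185| = 0.5848
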